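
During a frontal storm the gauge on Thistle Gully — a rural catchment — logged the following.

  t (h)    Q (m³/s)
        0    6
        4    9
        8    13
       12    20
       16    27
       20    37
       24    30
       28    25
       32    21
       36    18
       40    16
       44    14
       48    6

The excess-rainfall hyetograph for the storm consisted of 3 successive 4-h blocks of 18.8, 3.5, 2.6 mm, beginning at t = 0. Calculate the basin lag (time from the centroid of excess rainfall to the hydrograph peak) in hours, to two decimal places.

Centroid of excess rainfall: t_c = Σ P_i·t̄_i / ΣP_i = 3.3976 h (block centres at 2, 6, 10 h).
Hydrograph peak occurs at t = 20 h, so basin lag t_L = 20 − 3.3976 = 16.60 h.

t_L ≈ 16.60 h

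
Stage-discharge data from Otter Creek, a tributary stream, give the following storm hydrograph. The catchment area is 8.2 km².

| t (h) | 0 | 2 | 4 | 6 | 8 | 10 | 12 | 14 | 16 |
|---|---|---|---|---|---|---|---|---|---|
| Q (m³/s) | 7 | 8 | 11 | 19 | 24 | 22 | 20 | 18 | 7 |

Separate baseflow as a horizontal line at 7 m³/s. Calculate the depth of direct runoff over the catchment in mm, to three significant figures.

d ≈ 64.1 mm

Direct runoff: 0.0, 1.0, 4.0, 12.0, 17.0, 15.0, 13.0, 11.0, 0.0 m³/s; ΣQ_DR = 73.00 m³/s.
V = ΣQ_DR · Δt = 73.00 × 7200 s = 5.256 × 10^5 m³.
Over A = 8.2 km², depth = V / A = 64.1 mm.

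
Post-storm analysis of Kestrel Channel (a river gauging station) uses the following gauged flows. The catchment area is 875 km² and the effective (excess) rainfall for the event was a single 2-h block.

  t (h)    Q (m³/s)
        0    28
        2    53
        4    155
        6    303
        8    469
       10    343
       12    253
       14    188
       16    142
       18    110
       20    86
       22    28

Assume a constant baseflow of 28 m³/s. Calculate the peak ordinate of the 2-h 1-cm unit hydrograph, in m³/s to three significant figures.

Direct runoff: 0.0, 25.0, 127.0, 275.0, 441.0, 315.0, 225.0, 160.0, 114.0, 82.0, 58.0, 0.0 m³/s; ΣQ_DR = 1822 m³/s, peak = 441.0 m³/s.
Runoff depth d = ΣQ_DR·Δt / A = 1822 × 7200 / (875 km²) = 14.99 mm.
The 1-cm UH is the DRH scaled by (10 mm)/d, so U_p = 441.0 × 10/14.99 = 294 m³/s.

U_p ≈ 294 m³/s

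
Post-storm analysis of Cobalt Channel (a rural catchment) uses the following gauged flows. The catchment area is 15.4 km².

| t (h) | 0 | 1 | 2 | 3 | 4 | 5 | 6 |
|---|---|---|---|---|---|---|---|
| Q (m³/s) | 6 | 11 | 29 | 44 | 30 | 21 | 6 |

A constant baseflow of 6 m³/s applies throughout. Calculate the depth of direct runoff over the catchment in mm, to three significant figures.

Direct runoff: 0.0, 5.0, 23.0, 38.0, 24.0, 15.0, 0.0 m³/s; ΣQ_DR = 105.0 m³/s.
V = ΣQ_DR · Δt = 105.0 × 3600 s = 3.780 × 10^5 m³.
Over A = 15.4 km², depth = V / A = 24.5 mm.

d ≈ 24.5 mm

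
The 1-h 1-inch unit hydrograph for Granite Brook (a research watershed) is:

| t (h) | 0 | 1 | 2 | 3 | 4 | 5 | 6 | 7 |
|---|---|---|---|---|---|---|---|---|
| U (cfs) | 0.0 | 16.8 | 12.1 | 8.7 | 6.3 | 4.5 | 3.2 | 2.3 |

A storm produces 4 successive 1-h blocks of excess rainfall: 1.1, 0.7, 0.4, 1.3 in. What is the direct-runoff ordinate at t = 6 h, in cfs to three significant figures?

Q ≈ 20.5 cfs

By discrete convolution, Q_j = Σ (P_i / 1 in) · U_{j−i}.
At t = 6 h (j=6): Q = (1.1/1)·3.2 + (0.7/1)·4.5 + (0.4/1)·6.3 + (1.3/1)·8.7 = 20.5 cfs.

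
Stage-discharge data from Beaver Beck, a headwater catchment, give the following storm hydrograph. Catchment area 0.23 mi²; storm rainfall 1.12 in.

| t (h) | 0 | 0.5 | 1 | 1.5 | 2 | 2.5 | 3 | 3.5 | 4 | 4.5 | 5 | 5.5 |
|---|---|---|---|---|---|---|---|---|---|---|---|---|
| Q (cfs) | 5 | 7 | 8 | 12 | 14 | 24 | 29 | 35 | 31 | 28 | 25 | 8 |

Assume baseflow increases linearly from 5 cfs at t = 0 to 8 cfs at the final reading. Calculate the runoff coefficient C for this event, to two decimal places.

C ≈ 0.45

ΣQ_DR = 148.0 cfs; V = ΣQ_DR·Δt = 2.664 × 10^5 ft³.
Runoff depth d = V / A = 0.4986 in.
C = d / P = 0.4986 / 1.12 = 0.45.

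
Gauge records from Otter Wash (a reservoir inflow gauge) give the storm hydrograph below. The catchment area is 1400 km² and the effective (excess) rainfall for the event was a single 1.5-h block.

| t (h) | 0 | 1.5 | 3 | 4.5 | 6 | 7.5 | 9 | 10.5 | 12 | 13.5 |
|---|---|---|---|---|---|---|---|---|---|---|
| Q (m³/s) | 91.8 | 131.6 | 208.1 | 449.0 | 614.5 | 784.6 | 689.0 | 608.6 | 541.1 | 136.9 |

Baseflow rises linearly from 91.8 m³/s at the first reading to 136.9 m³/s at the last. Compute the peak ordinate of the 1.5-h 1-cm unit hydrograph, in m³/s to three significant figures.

U_p ≈ 556 m³/s

Direct runoff: 0.00, 34.79, 106.28, 342.17, 502.66, 667.74, 567.13, 481.72, 409.21, 0.00 m³/s; ΣQ_DR = 3112 m³/s, peak = 667.74 m³/s.
Runoff depth d = ΣQ_DR·Δt / A = 3112 × 5400 / (1400 km²) = 12.00 mm.
The 1-cm UH is the DRH scaled by (10 mm)/d, so U_p = 667.74 × 10/12.00 = 556 m³/s.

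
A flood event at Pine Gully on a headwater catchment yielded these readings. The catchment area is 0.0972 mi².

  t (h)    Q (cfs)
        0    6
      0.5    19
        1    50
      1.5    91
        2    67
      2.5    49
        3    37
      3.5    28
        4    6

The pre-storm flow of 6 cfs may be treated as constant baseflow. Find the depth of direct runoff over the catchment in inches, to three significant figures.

Direct runoff: 0.0, 13.0, 44.0, 85.0, 61.0, 43.0, 31.0, 22.0, 0.0 cfs; ΣQ_DR = 299.0 cfs.
V = ΣQ_DR · Δt = 299.0 × 1800 s = 5.382 × 10^5 ft³.
Over A = 0.0972 mi², depth = V / A = 2.38 in.

d ≈ 2.38 in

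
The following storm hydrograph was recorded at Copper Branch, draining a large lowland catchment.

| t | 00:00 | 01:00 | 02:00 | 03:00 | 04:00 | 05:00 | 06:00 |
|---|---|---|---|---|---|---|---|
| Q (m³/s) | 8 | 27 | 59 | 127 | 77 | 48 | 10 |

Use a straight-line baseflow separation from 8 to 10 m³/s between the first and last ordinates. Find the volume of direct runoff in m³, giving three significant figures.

V ≈ 1.05 × 10^6 m³

Direct-runoff ordinates (Q − Q_b): 0.00, 18.67, 50.33, 118.00, 67.67, 38.33, 0.00 m³/s.
ΣQ_DR = 293.0 m³/s.
With Δt = 1 h = 3600 s, V = ΣQ_DR · Δt = 293.0 × 3600 = 1.05 × 10^6 m³.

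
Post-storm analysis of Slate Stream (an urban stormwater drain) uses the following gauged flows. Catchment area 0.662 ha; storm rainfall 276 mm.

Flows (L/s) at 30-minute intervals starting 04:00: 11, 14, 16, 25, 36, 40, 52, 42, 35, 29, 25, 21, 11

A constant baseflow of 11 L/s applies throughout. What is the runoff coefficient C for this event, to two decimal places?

ΣQ_DR = 214.0 L/s; V = ΣQ_DR·Δt = 3.852 × 10^5 L.
Runoff depth d = V / A = 58.19 mm.
C = d / P = 58.19 / 276 = 0.21.

C ≈ 0.21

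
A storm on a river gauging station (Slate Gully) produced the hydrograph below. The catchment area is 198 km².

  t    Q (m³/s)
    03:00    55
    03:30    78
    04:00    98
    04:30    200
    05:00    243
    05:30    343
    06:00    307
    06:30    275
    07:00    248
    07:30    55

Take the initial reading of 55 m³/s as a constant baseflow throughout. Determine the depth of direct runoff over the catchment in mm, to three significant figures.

Direct runoff: 0.0, 23.0, 43.0, 145.0, 188.0, 288.0, 252.0, 220.0, 193.0, 0.0 m³/s; ΣQ_DR = 1352 m³/s.
V = ΣQ_DR · Δt = 1352 × 1800 s = 2.434 × 10^6 m³.
Over A = 198 km², depth = V / A = 12.3 mm.

d ≈ 12.3 mm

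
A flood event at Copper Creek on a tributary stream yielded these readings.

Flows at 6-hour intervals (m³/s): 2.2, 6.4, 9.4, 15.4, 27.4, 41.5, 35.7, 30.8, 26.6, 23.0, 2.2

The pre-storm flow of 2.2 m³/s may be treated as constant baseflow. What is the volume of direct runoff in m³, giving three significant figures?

V ≈ 4.24 × 10^6 m³

Direct-runoff ordinates (Q − Q_b): 0.0, 4.2, 7.2, 13.2, 25.2, 39.3, 33.5, 28.6, 24.4, 20.8, 0.0 m³/s.
ΣQ_DR = 196.4 m³/s.
With Δt = 6 h = 21600 s, V = ΣQ_DR · Δt = 196.4 × 21600 = 4.24 × 10^6 m³.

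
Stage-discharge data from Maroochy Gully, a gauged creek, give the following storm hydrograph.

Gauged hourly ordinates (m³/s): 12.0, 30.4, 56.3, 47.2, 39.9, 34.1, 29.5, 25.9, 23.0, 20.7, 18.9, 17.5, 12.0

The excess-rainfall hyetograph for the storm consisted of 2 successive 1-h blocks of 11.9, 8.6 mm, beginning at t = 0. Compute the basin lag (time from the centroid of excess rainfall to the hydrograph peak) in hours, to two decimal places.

Centroid of excess rainfall: t_c = Σ P_i·t̄_i / ΣP_i = 0.9195 h (block centres at 0.5, 1.5 h).
Hydrograph peak occurs at t = 2 h, so basin lag t_L = 2 − 0.9195 = 1.08 h.

t_L ≈ 1.08 h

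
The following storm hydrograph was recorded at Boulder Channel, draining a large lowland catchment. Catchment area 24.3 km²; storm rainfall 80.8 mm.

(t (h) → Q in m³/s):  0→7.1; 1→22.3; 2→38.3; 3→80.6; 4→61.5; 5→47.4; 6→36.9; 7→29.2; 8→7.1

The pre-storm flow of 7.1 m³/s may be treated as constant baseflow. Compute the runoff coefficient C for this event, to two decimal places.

C ≈ 0.49

ΣQ_DR = 266.5 m³/s; V = ΣQ_DR·Δt = 9.594 × 10^5 m³.
Runoff depth d = V / A = 39.48 mm.
C = d / P = 39.48 / 80.8 = 0.49.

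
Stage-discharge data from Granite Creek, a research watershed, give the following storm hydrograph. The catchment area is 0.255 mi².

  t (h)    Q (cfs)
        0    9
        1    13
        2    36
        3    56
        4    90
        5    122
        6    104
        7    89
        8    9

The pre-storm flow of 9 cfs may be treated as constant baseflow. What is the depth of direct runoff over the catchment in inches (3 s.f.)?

Direct runoff: 0.0, 4.0, 27.0, 47.0, 81.0, 113.0, 95.0, 80.0, 0.0 cfs; ΣQ_DR = 447.0 cfs.
V = ΣQ_DR · Δt = 447.0 × 3600 s = 1.609 × 10^6 ft³.
Over A = 0.255 mi², depth = V / A = 2.72 in.

d ≈ 2.72 in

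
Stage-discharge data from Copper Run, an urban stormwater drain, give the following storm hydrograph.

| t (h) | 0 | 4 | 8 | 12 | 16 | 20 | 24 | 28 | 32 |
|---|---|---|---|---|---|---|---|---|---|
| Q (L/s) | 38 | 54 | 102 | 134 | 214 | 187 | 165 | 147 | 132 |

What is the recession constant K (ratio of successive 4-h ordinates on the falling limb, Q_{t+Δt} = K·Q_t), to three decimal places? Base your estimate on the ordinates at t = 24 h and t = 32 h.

Using the recession-limb readings at t = 24 h and t = 32 h: Q falls from 165 to 132 L/s over 2 intervals.
K = (Q₂/Q₁)^(1/2) = (132/165)^(1/2) = 0.894.

K ≈ 0.894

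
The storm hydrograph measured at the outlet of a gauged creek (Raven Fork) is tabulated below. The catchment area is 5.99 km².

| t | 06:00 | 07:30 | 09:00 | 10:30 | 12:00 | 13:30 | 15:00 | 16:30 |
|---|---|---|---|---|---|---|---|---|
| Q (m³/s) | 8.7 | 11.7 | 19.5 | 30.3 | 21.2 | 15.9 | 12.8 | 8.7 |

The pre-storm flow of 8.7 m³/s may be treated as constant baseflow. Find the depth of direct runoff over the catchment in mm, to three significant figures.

d ≈ 53.4 mm

Direct runoff: 0.0, 3.0, 10.8, 21.6, 12.5, 7.2, 4.1, 0.0 m³/s; ΣQ_DR = 59.20 m³/s.
V = ΣQ_DR · Δt = 59.20 × 5400 s = 3.197 × 10^5 m³.
Over A = 5.99 km², depth = V / A = 53.4 mm.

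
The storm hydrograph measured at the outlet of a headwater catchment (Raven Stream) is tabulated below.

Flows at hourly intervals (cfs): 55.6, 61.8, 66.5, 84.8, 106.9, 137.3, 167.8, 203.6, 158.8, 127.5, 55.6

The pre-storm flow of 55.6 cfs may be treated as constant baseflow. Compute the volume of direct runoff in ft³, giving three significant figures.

Direct-runoff ordinates (Q − Q_b): 0.0, 6.2, 10.9, 29.2, 51.3, 81.7, 112.2, 148.0, 103.2, 71.9, 0.0 cfs.
ΣQ_DR = 614.6 cfs.
With Δt = 1 h = 3600 s, V = ΣQ_DR · Δt = 614.6 × 3600 = 2.21 × 10^6 ft³.

V ≈ 2.21 × 10^6 ft³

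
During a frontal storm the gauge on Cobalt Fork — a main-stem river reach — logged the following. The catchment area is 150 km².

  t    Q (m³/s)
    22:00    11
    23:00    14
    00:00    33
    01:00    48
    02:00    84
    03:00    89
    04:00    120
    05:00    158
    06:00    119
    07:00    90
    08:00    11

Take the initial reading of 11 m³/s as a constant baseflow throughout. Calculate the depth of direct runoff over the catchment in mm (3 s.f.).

d ≈ 15.7 mm

Direct runoff: 0.0, 3.0, 22.0, 37.0, 73.0, 78.0, 109.0, 147.0, 108.0, 79.0, 0.0 m³/s; ΣQ_DR = 656.0 m³/s.
V = ΣQ_DR · Δt = 656.0 × 3600 s = 2.362 × 10^6 m³.
Over A = 150 km², depth = V / A = 15.7 mm.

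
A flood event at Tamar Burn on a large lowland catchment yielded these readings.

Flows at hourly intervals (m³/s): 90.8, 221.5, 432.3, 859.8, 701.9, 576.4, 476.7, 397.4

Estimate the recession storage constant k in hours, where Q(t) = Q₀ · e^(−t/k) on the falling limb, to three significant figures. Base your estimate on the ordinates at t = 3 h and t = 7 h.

On the falling limb, Q drops from 859.8 to 397.4 m³/s between t = 3 h and t = 7 h (Δt = 4 h).
k = −Δt / ln(Q₂/Q₁) = −4 / ln(397.4/859.8) = 5.18 h.

k ≈ 5.18 h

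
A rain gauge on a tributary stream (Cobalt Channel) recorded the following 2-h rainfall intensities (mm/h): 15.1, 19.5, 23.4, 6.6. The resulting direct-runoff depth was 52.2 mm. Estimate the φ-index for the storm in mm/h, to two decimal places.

Only the 3 blocks with intensity above φ contribute runoff: 15.1, 19.5, 23.4 mm/h.
Σ(I−φ)·Δt = d  ⇒  (15.1+19.5+23.4 − 3φ)·2 = 52.2
φ = (58.00 − 52.2/2) / 3 = 10.63 mm/h.

φ ≈ 10.63 mm/h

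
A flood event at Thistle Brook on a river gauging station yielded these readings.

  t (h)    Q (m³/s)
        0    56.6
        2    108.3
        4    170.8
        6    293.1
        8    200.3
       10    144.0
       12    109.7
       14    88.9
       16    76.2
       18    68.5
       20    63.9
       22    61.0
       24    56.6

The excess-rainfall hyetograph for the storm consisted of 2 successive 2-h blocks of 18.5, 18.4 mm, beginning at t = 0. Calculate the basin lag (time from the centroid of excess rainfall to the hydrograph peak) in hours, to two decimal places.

Centroid of excess rainfall: t_c = Σ P_i·t̄_i / ΣP_i = 1.9973 h (block centres at 1, 3 h).
Hydrograph peak occurs at t = 6 h, so basin lag t_L = 6 − 1.9973 = 4.00 h.

t_L ≈ 4.00 h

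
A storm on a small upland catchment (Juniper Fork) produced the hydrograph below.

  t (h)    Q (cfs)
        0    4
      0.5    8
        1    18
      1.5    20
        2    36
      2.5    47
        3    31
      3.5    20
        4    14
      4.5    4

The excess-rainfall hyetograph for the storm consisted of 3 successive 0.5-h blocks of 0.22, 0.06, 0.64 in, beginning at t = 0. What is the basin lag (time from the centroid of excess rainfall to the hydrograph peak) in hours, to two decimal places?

t_L ≈ 1.52 h

Centroid of excess rainfall: t_c = Σ P_i·t̄_i / ΣP_i = 0.9783 h (block centres at 0.25, 0.75, 1.25 h).
Hydrograph peak occurs at t = 2.5 h, so basin lag t_L = 2.5 − 0.9783 = 1.52 h.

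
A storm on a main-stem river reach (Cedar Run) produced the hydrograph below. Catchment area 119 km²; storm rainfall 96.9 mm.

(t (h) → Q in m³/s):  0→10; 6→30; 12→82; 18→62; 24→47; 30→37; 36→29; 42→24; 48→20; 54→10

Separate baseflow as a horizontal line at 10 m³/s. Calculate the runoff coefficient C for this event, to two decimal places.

C ≈ 0.47

ΣQ_DR = 251.0 m³/s; V = ΣQ_DR·Δt = 5.422 × 10^6 m³.
Runoff depth d = V / A = 45.56 mm.
C = d / P = 45.56 / 96.9 = 0.47.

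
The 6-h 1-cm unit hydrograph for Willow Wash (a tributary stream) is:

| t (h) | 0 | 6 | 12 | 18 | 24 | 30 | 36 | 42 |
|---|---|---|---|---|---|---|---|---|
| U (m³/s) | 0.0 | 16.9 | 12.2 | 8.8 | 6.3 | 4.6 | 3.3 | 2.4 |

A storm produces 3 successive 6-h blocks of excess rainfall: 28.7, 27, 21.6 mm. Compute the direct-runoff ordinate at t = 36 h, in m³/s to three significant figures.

By discrete convolution, Q_j = Σ (P_i / 10 mm) · U_{j−i}.
At t = 36 h (j=6): Q = (28.7/10)·3.3 + (27/10)·4.6 + (21.6/10)·6.3 = 35.5 m³/s.

Q ≈ 35.5 m³/s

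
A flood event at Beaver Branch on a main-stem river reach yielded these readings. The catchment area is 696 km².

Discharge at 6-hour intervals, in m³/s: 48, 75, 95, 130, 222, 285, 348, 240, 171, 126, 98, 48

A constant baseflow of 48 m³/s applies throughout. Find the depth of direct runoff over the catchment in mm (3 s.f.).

Direct runoff: 0.0, 27.0, 47.0, 82.0, 174.0, 237.0, 300.0, 192.0, 123.0, 78.0, 50.0, 0.0 m³/s; ΣQ_DR = 1310 m³/s.
V = ΣQ_DR · Δt = 1310 × 21600 s = 2.830 × 10^7 m³.
Over A = 696 km², depth = V / A = 40.7 mm.

d ≈ 40.7 mm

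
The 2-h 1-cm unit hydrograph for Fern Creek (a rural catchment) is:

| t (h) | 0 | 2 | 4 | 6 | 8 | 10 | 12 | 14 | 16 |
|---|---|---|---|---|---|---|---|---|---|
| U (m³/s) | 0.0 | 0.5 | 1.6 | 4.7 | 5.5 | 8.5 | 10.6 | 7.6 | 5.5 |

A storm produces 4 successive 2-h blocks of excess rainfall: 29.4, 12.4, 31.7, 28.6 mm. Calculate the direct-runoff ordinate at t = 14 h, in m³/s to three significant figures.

By discrete convolution, Q_j = Σ (P_i / 10 mm) · U_{j−i}.
At t = 14 h (j=7): Q = (29.4/10)·7.6 + (12.4/10)·10.6 + (31.7/10)·8.5 + (28.6/10)·5.5 = 78.2 m³/s.

Q ≈ 78.2 m³/s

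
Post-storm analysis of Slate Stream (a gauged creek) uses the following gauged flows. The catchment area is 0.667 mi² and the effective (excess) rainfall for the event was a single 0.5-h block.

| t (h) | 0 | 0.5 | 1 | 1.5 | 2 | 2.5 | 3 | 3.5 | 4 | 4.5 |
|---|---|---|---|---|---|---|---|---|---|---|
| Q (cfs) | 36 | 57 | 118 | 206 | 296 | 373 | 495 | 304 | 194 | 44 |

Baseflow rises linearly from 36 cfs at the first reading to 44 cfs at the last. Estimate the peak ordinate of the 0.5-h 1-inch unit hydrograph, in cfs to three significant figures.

U_p ≈ 227 cfs

Direct runoff: 0.00, 20.11, 80.22, 167.33, 256.44, 332.56, 453.67, 261.78, 150.89, 0.00 cfs; ΣQ_DR = 1723 cfs, peak = 453.67 cfs.
Runoff depth d = ΣQ_DR·Δt / A = 1723 × 1800 / (0.667 mi²) = 2.001 in.
The 1-inch UH is the DRH scaled by (1 in)/d, so U_p = 453.67 × 1/2.001 = 227 cfs.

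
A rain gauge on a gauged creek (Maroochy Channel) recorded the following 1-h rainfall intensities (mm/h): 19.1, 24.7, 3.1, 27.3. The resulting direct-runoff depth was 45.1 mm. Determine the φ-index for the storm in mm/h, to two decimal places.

Only the 3 blocks with intensity above φ contribute runoff: 19.1, 24.7, 27.3 mm/h.
Σ(I−φ)·Δt = d  ⇒  (19.1+24.7+27.3 − 3φ)·1 = 45.1
φ = (71.10 − 45.1/1) / 3 = 8.67 mm/h.

φ ≈ 8.67 mm/h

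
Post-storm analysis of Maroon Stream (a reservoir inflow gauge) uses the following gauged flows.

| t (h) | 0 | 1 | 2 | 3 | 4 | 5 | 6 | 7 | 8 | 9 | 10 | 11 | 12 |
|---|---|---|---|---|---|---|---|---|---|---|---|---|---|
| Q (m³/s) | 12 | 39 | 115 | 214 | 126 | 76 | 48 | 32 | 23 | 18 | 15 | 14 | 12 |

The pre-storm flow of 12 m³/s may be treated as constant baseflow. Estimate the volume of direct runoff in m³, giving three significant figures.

V ≈ 2.12 × 10^6 m³

Direct-runoff ordinates (Q − Q_b): 0.0, 27.0, 103.0, 202.0, 114.0, 64.0, 36.0, 20.0, 11.0, 6.0, 3.0, 2.0, 0.0 m³/s.
ΣQ_DR = 588.0 m³/s.
With Δt = 1 h = 3600 s, V = ΣQ_DR · Δt = 588.0 × 3600 = 2.12 × 10^6 m³.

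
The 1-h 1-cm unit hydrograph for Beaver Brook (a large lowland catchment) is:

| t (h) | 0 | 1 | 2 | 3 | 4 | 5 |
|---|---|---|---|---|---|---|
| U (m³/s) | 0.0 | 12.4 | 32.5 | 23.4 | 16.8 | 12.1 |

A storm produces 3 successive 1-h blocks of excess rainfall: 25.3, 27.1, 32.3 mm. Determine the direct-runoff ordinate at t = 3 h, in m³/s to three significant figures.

By discrete convolution, Q_j = Σ (P_i / 10 mm) · U_{j−i}.
At t = 3 h (j=3): Q = (25.3/10)·23.4 + (27.1/10)·32.5 + (32.3/10)·12.4 = 187 m³/s.

Q ≈ 187 m³/s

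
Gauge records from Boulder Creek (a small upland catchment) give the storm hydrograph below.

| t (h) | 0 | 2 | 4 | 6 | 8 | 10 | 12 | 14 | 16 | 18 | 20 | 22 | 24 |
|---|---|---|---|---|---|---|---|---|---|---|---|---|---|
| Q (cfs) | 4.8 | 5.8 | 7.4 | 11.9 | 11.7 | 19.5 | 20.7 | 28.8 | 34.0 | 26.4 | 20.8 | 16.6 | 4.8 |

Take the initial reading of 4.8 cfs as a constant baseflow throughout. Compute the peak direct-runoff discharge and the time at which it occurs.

Q_p = 29.2 cfs at t = 16 h

Subtracting baseflow gives direct-runoff ordinates: 0.0, 1.0, 2.6, 7.1, 6.9, 14.7, 15.9, 24.0, 29.2, 21.6, 16.0, 11.8, 0.0 cfs.
The maximum is 29.2 cfs, occurring at the reading for t = 16 h.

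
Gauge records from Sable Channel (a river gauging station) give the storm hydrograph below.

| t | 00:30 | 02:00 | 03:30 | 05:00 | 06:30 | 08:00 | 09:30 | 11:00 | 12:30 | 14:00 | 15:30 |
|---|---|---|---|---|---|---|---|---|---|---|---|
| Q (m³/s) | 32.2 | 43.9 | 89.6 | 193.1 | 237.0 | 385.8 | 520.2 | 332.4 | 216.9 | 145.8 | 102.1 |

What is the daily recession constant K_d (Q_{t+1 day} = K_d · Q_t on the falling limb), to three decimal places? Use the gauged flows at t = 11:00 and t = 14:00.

Between t = 11:00 and t = 14:00 the flow falls from 332.4 to 145.8 m³/s over 2×1.5 h = 3 h.
Per-interval ratio K = (145.8/332.4)^(1/2) = 0.6623; K_d = K^(24/1.5) = 0.001.

K_d ≈ 0.001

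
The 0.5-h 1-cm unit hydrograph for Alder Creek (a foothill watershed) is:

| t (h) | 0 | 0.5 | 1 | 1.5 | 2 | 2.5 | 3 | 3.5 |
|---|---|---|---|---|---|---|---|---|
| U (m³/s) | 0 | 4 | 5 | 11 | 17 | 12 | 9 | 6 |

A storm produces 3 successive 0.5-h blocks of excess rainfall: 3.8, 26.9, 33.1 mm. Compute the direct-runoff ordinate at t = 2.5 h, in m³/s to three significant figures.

Q ≈ 86.7 m³/s

By discrete convolution, Q_j = Σ (P_i / 10 mm) · U_{j−i}.
At t = 2.5 h (j=5): Q = (3.8/10)·12 + (26.9/10)·17 + (33.1/10)·11 = 86.7 m³/s.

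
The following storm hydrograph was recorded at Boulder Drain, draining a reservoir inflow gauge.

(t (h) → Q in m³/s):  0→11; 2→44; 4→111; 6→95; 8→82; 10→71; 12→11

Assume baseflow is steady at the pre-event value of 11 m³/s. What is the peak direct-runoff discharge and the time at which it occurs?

Q_p = 100.0 m³/s at t = 4 h

Subtracting baseflow gives direct-runoff ordinates: 0.0, 33.0, 100.0, 84.0, 71.0, 60.0, 0.0 m³/s.
The maximum is 100.0 m³/s, occurring at the reading for t = 4 h.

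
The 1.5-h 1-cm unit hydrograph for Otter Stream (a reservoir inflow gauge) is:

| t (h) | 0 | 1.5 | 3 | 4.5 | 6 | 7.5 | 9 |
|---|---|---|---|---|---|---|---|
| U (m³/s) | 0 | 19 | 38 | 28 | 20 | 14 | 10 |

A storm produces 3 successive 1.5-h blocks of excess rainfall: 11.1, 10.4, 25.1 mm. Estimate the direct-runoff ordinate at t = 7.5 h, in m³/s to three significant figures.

Q ≈ 107 m³/s

By discrete convolution, Q_j = Σ (P_i / 10 mm) · U_{j−i}.
At t = 7.5 h (j=5): Q = (11.1/10)·14 + (10.4/10)·20 + (25.1/10)·28 = 107 m³/s.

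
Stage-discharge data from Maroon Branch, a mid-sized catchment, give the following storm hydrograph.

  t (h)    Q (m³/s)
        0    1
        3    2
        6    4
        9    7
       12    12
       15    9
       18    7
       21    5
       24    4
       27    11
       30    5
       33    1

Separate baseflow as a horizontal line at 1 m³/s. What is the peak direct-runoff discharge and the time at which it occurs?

Subtracting baseflow gives direct-runoff ordinates: 0.0, 1.0, 3.0, 6.0, 11.0, 8.0, 6.0, 4.0, 3.0, 10.0, 4.0, 0.0 m³/s.
The maximum is 11.0 m³/s, occurring at the reading for t = 12 h.

Q_p = 11.0 m³/s at t = 12 h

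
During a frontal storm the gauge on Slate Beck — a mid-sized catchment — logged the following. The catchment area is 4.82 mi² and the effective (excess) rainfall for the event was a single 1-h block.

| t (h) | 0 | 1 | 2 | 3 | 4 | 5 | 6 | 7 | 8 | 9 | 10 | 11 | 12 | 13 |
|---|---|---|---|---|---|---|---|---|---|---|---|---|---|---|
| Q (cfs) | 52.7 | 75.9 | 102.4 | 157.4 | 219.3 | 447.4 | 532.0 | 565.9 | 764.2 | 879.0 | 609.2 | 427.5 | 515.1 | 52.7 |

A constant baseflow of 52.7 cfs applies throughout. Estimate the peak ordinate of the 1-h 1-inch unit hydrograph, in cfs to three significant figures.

U_p ≈ 551 cfs

Direct runoff: 0.0, 23.2, 49.7, 104.7, 166.6, 394.7, 479.3, 513.2, 711.5, 826.3, 556.5, 374.8, 462.4, 0.0 cfs; ΣQ_DR = 4663 cfs, peak = 826.3 cfs.
Runoff depth d = ΣQ_DR·Δt / A = 4663 × 3600 / (4.82 mi²) = 1.499 in.
The 1-inch UH is the DRH scaled by (1 in)/d, so U_p = 826.3 × 1/1.499 = 551 cfs.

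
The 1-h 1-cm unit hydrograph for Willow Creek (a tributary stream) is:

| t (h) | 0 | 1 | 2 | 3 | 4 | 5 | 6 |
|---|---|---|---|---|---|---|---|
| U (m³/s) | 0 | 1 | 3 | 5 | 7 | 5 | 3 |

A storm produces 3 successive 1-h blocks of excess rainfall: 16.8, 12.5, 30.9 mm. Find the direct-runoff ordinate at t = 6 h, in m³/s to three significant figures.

By discrete convolution, Q_j = Σ (P_i / 10 mm) · U_{j−i}.
At t = 6 h (j=6): Q = (16.8/10)·3 + (12.5/10)·5 + (30.9/10)·7 = 32.9 m³/s.

Q ≈ 32.9 m³/s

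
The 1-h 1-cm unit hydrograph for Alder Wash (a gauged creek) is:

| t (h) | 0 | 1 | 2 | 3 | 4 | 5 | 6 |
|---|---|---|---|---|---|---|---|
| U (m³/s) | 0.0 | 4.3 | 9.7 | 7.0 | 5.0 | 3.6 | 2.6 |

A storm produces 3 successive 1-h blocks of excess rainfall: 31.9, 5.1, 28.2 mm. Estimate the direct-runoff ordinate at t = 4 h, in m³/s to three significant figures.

Q ≈ 46.9 m³/s

By discrete convolution, Q_j = Σ (P_i / 10 mm) · U_{j−i}.
At t = 4 h (j=4): Q = (31.9/10)·5.0 + (5.1/10)·7.0 + (28.2/10)·9.7 = 46.9 m³/s.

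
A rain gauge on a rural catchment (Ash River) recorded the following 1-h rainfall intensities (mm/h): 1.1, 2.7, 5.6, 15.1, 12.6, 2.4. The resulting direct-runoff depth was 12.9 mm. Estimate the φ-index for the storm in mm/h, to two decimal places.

Only the 2 blocks with intensity above φ contribute runoff: 15.1, 12.6 mm/h.
Σ(I−φ)·Δt = d  ⇒  (15.1+12.6 − 2φ)·1 = 12.9
φ = (27.70 − 12.9/1) / 2 = 7.40 mm/h.

φ ≈ 7.40 mm/h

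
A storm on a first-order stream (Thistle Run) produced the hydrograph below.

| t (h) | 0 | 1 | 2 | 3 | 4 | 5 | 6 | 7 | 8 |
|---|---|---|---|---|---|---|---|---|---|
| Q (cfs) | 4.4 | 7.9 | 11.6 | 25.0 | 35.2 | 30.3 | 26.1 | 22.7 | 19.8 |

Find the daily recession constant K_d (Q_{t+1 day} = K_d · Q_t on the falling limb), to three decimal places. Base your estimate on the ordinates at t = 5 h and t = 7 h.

K_d ≈ 0.031

Between t = 5 h and t = 7 h the flow falls from 30.3 to 22.7 cfs over 2×1 h = 2 h.
Per-interval ratio K = (22.7/30.3)^(1/2) = 0.8655; K_d = K^(24/1) = 0.031.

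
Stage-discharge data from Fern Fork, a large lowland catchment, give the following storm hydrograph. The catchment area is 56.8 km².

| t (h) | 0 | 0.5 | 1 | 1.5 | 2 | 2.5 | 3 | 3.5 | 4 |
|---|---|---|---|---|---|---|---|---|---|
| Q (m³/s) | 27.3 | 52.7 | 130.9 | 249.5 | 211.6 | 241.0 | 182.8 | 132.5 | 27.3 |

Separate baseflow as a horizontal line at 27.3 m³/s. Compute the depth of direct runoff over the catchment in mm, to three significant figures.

Direct runoff: 0.0, 25.4, 103.6, 222.2, 184.3, 213.7, 155.5, 105.2, 0.0 m³/s; ΣQ_DR = 1010 m³/s.
V = ΣQ_DR · Δt = 1010 × 1800 s = 1.818 × 10^6 m³.
Over A = 56.8 km², depth = V / A = 32.0 mm.

d ≈ 32.0 mm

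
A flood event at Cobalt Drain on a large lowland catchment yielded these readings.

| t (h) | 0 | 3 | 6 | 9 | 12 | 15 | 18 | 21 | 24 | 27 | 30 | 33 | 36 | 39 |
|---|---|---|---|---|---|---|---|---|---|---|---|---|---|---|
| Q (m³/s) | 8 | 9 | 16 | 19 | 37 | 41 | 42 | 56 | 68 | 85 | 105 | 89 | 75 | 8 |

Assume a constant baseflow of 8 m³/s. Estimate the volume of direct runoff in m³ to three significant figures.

V ≈ 5.90 × 10^6 m³

Direct-runoff ordinates (Q − Q_b): 0.0, 1.0, 8.0, 11.0, 29.0, 33.0, 34.0, 48.0, 60.0, 77.0, 97.0, 81.0, 67.0, 0.0 m³/s.
ΣQ_DR = 546.0 m³/s.
With Δt = 3 h = 10800 s, V = ΣQ_DR · Δt = 546.0 × 10800 = 5.90 × 10^6 m³.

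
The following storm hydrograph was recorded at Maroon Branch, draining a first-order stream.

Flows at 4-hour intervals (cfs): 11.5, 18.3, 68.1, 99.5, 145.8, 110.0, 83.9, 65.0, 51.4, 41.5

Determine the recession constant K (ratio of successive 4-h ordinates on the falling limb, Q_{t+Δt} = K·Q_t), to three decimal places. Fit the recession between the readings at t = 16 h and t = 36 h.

K ≈ 0.778

Using the recession-limb readings at t = 16 h and t = 36 h: Q falls from 145.8 to 41.5 cfs over 5 intervals.
K = (Q₂/Q₁)^(1/5) = (41.5/145.8)^(1/5) = 0.778.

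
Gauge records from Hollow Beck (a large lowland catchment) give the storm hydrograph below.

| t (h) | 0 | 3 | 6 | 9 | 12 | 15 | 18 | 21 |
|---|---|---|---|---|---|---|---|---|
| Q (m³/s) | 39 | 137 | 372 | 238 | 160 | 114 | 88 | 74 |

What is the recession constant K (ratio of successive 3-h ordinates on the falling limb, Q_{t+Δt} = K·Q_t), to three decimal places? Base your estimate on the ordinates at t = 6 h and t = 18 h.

Using the recession-limb readings at t = 6 h and t = 18 h: Q falls from 372 to 88 m³/s over 4 intervals.
K = (Q₂/Q₁)^(1/4) = (88/372)^(1/4) = 0.697.

K ≈ 0.697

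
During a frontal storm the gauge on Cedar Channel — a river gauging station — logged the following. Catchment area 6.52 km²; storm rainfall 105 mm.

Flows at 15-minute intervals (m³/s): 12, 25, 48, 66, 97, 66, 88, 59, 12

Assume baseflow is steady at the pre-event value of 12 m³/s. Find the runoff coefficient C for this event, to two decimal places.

ΣQ_DR = 365.0 m³/s; V = ΣQ_DR·Δt = 3.285 × 10^5 m³.
Runoff depth d = V / A = 50.38 mm.
C = d / P = 50.38 / 105 = 0.48.

C ≈ 0.48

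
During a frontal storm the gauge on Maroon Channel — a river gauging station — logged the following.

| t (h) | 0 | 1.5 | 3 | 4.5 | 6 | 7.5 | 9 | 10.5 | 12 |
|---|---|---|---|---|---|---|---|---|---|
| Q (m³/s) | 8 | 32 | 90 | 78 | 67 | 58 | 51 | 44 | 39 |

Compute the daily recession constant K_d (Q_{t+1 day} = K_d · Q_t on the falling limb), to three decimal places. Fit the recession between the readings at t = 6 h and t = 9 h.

K_d ≈ 0.113

Between t = 6 h and t = 9 h the flow falls from 67 to 51 m³/s over 2×1.5 h = 3 h.
Per-interval ratio K = (51/67)^(1/2) = 0.8725; K_d = K^(24/1.5) = 0.113.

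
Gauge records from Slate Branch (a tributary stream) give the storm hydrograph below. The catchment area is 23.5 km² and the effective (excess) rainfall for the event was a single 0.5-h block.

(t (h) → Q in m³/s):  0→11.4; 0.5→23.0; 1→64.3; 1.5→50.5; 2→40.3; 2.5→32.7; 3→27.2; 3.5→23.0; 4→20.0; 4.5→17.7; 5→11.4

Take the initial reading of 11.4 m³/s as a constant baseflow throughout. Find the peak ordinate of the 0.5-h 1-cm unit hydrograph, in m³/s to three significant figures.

Direct runoff: 0.0, 11.6, 52.9, 39.1, 28.9, 21.3, 15.8, 11.6, 8.6, 6.3, 0.0 m³/s; ΣQ_DR = 196.1 m³/s, peak = 52.9 m³/s.
Runoff depth d = ΣQ_DR·Δt / A = 196.1 × 1800 / (23.5 km²) = 15.02 mm.
The 1-cm UH is the DRH scaled by (10 mm)/d, so U_p = 52.9 × 10/15.02 = 35.2 m³/s.

U_p ≈ 35.2 m³/s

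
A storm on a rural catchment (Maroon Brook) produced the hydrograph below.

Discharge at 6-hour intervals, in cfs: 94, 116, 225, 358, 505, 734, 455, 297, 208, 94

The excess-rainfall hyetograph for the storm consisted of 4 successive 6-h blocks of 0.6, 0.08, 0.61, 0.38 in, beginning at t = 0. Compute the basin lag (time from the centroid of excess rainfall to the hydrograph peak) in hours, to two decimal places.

t_L ≈ 18.23 h

Centroid of excess rainfall: t_c = Σ P_i·t̄_i / ΣP_i = 11.7665 h (block centres at 3, 9, 15, 21 h).
Hydrograph peak occurs at t = 30 h, so basin lag t_L = 30 − 11.7665 = 18.23 h.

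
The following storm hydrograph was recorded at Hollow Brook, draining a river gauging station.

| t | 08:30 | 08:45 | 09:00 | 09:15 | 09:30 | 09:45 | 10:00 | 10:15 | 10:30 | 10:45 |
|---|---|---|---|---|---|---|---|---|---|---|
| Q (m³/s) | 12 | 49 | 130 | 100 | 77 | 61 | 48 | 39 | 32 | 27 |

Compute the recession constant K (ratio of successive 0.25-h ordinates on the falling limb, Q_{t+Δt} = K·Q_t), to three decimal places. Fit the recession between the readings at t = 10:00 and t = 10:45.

Using the recession-limb readings at t = 10:00 and t = 10:45: Q falls from 48 to 27 m³/s over 3 intervals.
K = (Q₂/Q₁)^(1/3) = (27/48)^(1/3) = 0.825.

K ≈ 0.825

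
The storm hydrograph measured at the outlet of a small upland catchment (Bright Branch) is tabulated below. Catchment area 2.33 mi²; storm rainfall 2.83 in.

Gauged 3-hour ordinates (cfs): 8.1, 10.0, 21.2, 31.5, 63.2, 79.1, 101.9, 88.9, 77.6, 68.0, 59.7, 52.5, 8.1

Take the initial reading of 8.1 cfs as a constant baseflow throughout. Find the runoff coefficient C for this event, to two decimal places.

ΣQ_DR = 564.5 cfs; V = ΣQ_DR·Δt = 6.097 × 10^6 ft³.
Runoff depth d = V / A = 1.126 in.
C = d / P = 1.126 / 2.83 = 0.40.

C ≈ 0.40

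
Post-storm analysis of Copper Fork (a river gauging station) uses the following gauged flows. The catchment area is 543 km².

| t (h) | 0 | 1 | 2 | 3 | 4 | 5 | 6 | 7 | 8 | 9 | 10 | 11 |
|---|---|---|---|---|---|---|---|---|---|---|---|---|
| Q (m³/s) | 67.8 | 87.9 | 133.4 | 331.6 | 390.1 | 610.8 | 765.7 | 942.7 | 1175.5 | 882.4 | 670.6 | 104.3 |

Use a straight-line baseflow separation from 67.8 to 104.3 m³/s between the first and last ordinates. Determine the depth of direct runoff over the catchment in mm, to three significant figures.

Direct runoff: 0.00, 16.78, 58.96, 253.85, 309.03, 526.41, 677.99, 851.67, 1081.15, 784.74, 569.62, 0.00 m³/s; ΣQ_DR = 5130 m³/s.
V = ΣQ_DR · Δt = 5130 × 3600 s = 1.847 × 10^7 m³.
Over A = 543 km², depth = V / A = 34.0 mm.

d ≈ 34.0 mm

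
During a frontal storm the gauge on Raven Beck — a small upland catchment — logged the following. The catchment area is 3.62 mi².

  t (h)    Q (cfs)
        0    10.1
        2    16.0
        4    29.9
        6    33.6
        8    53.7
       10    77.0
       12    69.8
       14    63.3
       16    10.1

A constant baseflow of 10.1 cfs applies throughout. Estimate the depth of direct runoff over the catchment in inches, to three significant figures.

d ≈ 0.233 in

Direct runoff: 0.0, 5.9, 19.8, 23.5, 43.6, 66.9, 59.7, 53.2, 0.0 cfs; ΣQ_DR = 272.6 cfs.
V = ΣQ_DR · Δt = 272.6 × 7200 s = 1.963 × 10^6 ft³.
Over A = 3.62 mi², depth = V / A = 0.233 in.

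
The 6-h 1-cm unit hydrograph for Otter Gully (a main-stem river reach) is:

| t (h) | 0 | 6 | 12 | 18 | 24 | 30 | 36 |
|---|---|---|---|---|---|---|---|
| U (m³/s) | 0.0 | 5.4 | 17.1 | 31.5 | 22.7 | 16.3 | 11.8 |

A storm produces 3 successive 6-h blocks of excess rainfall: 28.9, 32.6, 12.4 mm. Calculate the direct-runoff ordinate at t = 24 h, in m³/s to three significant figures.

Q ≈ 189 m³/s

By discrete convolution, Q_j = Σ (P_i / 10 mm) · U_{j−i}.
At t = 24 h (j=4): Q = (28.9/10)·22.7 + (32.6/10)·31.5 + (12.4/10)·17.1 = 189 m³/s.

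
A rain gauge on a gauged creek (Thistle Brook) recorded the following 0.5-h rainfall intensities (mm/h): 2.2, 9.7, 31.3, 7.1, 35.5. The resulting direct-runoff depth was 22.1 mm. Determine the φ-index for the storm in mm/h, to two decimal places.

Only the 2 blocks with intensity above φ contribute runoff: 31.3, 35.5 mm/h.
Σ(I−φ)·Δt = d  ⇒  (31.3+35.5 − 2φ)·0.5 = 22.1
φ = (66.80 − 22.1/0.5) / 2 = 11.30 mm/h.

φ ≈ 11.30 mm/h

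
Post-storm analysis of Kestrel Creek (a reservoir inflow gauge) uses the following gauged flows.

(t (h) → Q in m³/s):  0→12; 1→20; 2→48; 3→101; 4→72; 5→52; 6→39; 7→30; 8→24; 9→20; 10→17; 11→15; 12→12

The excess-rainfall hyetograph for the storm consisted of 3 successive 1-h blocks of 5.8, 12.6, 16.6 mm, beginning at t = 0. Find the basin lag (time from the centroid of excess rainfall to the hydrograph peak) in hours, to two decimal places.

Centroid of excess rainfall: t_c = Σ P_i·t̄_i / ΣP_i = 1.8086 h (block centres at 0.5, 1.5, 2.5 h).
Hydrograph peak occurs at t = 3 h, so basin lag t_L = 3 − 1.8086 = 1.19 h.

t_L ≈ 1.19 h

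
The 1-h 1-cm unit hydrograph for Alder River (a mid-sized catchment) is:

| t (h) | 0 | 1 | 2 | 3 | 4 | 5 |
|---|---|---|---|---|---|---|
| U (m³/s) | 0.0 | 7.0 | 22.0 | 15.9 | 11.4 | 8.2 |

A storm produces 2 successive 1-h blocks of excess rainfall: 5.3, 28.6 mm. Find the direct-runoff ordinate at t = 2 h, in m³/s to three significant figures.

By discrete convolution, Q_j = Σ (P_i / 10 mm) · U_{j−i}.
At t = 2 h (j=2): Q = (5.3/10)·22.0 + (28.6/10)·7.0 = 31.7 m³/s.

Q ≈ 31.7 m³/s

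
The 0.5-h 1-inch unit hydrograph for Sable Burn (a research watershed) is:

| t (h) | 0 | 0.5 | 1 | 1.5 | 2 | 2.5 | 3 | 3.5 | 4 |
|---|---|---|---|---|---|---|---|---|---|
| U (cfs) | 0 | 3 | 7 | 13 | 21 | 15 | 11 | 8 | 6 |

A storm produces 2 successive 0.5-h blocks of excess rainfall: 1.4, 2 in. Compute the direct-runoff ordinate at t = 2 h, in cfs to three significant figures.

By discrete convolution, Q_j = Σ (P_i / 1 in) · U_{j−i}.
At t = 2 h (j=4): Q = (1.4/1)·21 + (2/1)·13 = 55.4 cfs.

Q ≈ 55.4 cfs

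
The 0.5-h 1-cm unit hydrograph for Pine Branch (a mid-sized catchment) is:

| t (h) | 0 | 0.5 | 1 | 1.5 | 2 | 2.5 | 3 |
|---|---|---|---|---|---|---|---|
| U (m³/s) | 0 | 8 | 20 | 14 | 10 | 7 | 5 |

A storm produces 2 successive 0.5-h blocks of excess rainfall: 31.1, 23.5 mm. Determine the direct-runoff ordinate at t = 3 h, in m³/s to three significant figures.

By discrete convolution, Q_j = Σ (P_i / 10 mm) · U_{j−i}.
At t = 3 h (j=6): Q = (31.1/10)·5 + (23.5/10)·7 = 32.0 m³/s.

Q ≈ 32.0 m³/s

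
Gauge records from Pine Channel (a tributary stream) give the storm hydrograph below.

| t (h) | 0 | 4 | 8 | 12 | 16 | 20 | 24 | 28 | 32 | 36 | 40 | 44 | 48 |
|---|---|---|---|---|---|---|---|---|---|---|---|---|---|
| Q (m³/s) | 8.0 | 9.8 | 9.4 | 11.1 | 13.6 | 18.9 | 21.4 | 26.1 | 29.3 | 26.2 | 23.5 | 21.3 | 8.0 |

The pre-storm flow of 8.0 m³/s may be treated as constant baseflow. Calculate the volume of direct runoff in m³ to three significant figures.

V ≈ 1.77 × 10^6 m³

Direct-runoff ordinates (Q − Q_b): 0.0, 1.8, 1.4, 3.1, 5.6, 10.9, 13.4, 18.1, 21.3, 18.2, 15.5, 13.3, 0.0 m³/s.
ΣQ_DR = 122.6 m³/s.
With Δt = 4 h = 14400 s, V = ΣQ_DR · Δt = 122.6 × 14400 = 1.77 × 10^6 m³.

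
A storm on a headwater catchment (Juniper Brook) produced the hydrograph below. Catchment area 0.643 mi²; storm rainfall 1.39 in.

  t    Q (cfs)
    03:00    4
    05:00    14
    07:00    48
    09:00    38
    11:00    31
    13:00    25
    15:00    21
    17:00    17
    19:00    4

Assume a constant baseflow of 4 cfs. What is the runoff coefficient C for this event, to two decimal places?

ΣQ_DR = 166.0 cfs; V = ΣQ_DR·Δt = 1.195 × 10^6 ft³.
Runoff depth d = V / A = 0.8001 in.
C = d / P = 0.8001 / 1.39 = 0.58.

C ≈ 0.58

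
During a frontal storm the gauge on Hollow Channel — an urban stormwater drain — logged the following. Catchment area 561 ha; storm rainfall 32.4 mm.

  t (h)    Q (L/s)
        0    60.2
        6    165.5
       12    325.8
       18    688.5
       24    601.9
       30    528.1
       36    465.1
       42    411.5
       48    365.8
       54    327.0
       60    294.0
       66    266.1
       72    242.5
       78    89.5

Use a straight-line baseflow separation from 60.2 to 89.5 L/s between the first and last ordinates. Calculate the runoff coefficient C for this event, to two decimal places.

ΣQ_DR = 3784 L/s; V = ΣQ_DR·Δt = 8.173 × 10^7 L.
Runoff depth d = V / A = 14.57 mm.
C = d / P = 14.57 / 32.4 = 0.45.

C ≈ 0.45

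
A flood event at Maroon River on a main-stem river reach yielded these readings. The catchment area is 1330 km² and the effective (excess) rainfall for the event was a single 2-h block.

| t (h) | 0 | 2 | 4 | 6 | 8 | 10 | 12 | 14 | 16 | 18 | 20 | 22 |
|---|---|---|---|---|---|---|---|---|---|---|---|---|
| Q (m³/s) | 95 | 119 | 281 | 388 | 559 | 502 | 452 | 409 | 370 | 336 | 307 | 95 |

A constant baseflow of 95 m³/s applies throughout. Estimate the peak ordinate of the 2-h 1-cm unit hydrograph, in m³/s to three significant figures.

Direct runoff: 0.0, 24.0, 186.0, 293.0, 464.0, 407.0, 357.0, 314.0, 275.0, 241.0, 212.0, 0.0 m³/s; ΣQ_DR = 2773 m³/s, peak = 464.0 m³/s.
Runoff depth d = ΣQ_DR·Δt / A = 2773 × 7200 / (1330 km²) = 15.01 mm.
The 1-cm UH is the DRH scaled by (10 mm)/d, so U_p = 464.0 × 10/15.01 = 309 m³/s.

U_p ≈ 309 m³/s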